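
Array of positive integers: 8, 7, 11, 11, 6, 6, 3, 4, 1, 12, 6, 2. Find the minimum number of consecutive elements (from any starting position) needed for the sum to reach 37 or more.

add 8: running sum 8 < 37
add 7: running sum 15 < 37
add 11: running sum 26 < 37
add 11: shortest ending here [8, 7, 11, 11] sum 37, len 4
add 6: shortest ending here [8, 7, 11, 11, 6] sum 43, len 5
add 6: shortest ending here [7, 11, 11, 6, 6] sum 41, len 5
add 3: shortest ending here [11, 11, 6, 6, 3] sum 37, len 5
add 4: shortest ending here [11, 11, 6, 6, 3, 4] sum 41, len 6
add 1: shortest ending here [11, 11, 6, 6, 3, 4, 1] sum 42, len 7
add 12: shortest ending here [11, 6, 6, 3, 4, 1, 12] sum 43, len 7
add 6: shortest ending here [6, 6, 3, 4, 1, 12, 6] sum 38, len 7
add 2: shortest ending here [6, 6, 3, 4, 1, 12, 6, 2] sum 40, len 8
Shortest qualifying length: 4.

4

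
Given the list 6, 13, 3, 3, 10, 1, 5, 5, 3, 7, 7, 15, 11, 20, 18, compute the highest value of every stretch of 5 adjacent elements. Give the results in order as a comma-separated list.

6 13 3 3 10 → max 13
13 3 3 10 1 → max 13
3 3 10 1 5 → max 10
3 10 1 5 5 → max 10
10 1 5 5 3 → max 10
1 5 5 3 7 → max 7
5 5 3 7 7 → max 7
5 3 7 7 15 → max 15
3 7 7 15 11 → max 15
7 7 15 11 20 → max 20
7 15 11 20 18 → max 20

13, 13, 10, 10, 10, 7, 7, 15, 15, 20, 20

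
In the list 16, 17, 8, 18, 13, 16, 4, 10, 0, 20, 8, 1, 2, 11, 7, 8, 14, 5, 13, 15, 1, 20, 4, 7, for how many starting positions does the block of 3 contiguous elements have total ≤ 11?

[16, 17, 8] → sum 41
[17, 8, 18] → sum 43
[8, 18, 13] → sum 39
[18, 13, 16] → sum 47
[13, 16, 4] → sum 33
[16, 4, 10] → sum 30
[4, 10, 0] → sum 14
[10, 0, 20] → sum 30
[0, 20, 8] → sum 28
[20, 8, 1] → sum 29
[8, 1, 2] → sum 11  ≤ 11 ✓
[1, 2, 11] → sum 14
[2, 11, 7] → sum 20
[11, 7, 8] → sum 26
[7, 8, 14] → sum 29
[8, 14, 5] → sum 27
[14, 5, 13] → sum 32
[5, 13, 15] → sum 33
[13, 15, 1] → sum 29
[15, 1, 20] → sum 36
[1, 20, 4] → sum 25
[20, 4, 7] → sum 31
1 window satisfy the condition.

1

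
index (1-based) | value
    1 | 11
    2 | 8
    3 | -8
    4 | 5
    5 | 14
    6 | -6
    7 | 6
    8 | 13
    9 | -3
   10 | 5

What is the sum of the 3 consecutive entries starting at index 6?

13

Elements at indices 6..8: -6, 6, 13
sum(-6, 6, 13) = 13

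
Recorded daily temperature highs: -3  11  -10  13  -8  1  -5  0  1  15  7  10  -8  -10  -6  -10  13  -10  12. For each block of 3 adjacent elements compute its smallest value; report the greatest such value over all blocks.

Window mins for each of the 17 positions:
-3 11 -10 → min -10
11 -10 13 → min -10
-10 13 -8 → min -10
13 -8 1 → min -8
-8 1 -5 → min -8
1 -5 0 → min -5
-5 0 1 → min -5
0 1 15 → min 0
1 15 7 → min 1
15 7 10 → min 7
7 10 -8 → min -8
10 -8 -10 → min -10
-8 -10 -6 → min -10
-10 -6 -10 → min -10
-6 -10 13 → min -10
-10 13 -10 → min -10
13 -10 12 → min -10
Greatest of these is 7.

7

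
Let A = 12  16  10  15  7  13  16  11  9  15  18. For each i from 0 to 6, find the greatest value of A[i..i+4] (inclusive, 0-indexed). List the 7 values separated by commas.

16, 16, 16, 16, 16, 16, 18

Sliding a size-5 window across the 11 values:
12 16 10 15 7 → max 16
16 10 15 7 13 → max 16
10 15 7 13 16 → max 16
15 7 13 16 11 → max 16
7 13 16 11 9 → max 16
13 16 11 9 15 → max 16
16 11 9 15 18 → max 18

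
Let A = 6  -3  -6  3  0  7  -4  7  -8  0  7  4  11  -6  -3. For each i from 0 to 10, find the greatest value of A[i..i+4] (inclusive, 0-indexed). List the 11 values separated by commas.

[6, -3, -6, 3, 0] → max 6
[-3, -6, 3, 0, 7] → max 7
[-6, 3, 0, 7, -4] → max 7
[3, 0, 7, -4, 7] → max 7
[0, 7, -4, 7, -8] → max 7
[7, -4, 7, -8, 0] → max 7
[-4, 7, -8, 0, 7] → max 7
[7, -8, 0, 7, 4] → max 7
[-8, 0, 7, 4, 11] → max 11
[0, 7, 4, 11, -6] → max 11
[7, 4, 11, -6, -3] → max 11

6, 7, 7, 7, 7, 7, 7, 7, 11, 11, 11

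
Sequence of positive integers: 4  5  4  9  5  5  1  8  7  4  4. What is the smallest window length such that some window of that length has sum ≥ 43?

add 4: running sum 4 < 43
add 5: running sum 9 < 43
add 4: running sum 13 < 43
add 9: running sum 22 < 43
add 5: running sum 27 < 43
add 5: running sum 32 < 43
add 1: running sum 33 < 43
add 8: running sum 41 < 43
end 8: [5, 4, 9, 5, 5, 1, 8, 7] sum 44, len 8
end 9: [4, 9, 5, 5, 1, 8, 7, 4] sum 43, len 8
end 10: [9, 5, 5, 1, 8, 7, 4, 4] sum 43, len 8
Shortest qualifying length: 8.

8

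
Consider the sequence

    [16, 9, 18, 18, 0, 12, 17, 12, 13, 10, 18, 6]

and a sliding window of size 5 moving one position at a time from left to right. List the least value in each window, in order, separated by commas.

16 9 18 18 0 → min 0
9 18 18 0 12 → min 0
18 18 0 12 17 → min 0
18 0 12 17 12 → min 0
0 12 17 12 13 → min 0
12 17 12 13 10 → min 10
17 12 13 10 18 → min 10
12 13 10 18 6 → min 6

0, 0, 0, 0, 0, 10, 10, 6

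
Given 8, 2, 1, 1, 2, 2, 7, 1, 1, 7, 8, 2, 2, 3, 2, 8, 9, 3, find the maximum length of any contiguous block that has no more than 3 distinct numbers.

9

Extend right; when distinct count exceeds 3, shrink from the left:
add 8: window [8] (1 distinct), len 1
add 2: window [8, 2] (2 distinct), len 2
add 1: window [8, 2, 1] (3 distinct), len 3
add 1: window [8, 2, 1, 1] (3 distinct), len 4
add 2: window [8, 2, 1, 1, 2] (3 distinct), len 5
add 2: window [8, 2, 1, 1, 2, 2] (3 distinct), len 6
add 7: window [2, 1, 1, 2, 2, 7] (3 distinct), len 6
add 1: window [2, 1, 1, 2, 2, 7, 1] (3 distinct), len 7
add 1: window [2, 1, 1, 2, 2, 7, 1, 1] (3 distinct), len 8
add 7: window [2, 1, 1, 2, 2, 7, 1, 1, 7] (3 distinct), len 9
add 8: window [7, 1, 1, 7, 8] (3 distinct), len 5
add 2: window [7, 8, 2] (3 distinct), len 3
add 2: window [7, 8, 2, 2] (3 distinct), len 4
add 3: window [8, 2, 2, 3] (3 distinct), len 4
add 2: window [8, 2, 2, 3, 2] (3 distinct), len 5
add 8: window [8, 2, 2, 3, 2, 8] (3 distinct), len 6
add 9: window [2, 8, 9] (3 distinct), len 3
add 3: window [8, 9, 3] (3 distinct), len 3
Longest length with ≤3 distinct: 9.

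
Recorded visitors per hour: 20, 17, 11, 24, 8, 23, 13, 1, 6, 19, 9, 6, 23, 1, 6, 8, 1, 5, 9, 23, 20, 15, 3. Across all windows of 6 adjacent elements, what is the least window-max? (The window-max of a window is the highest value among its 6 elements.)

9

Window maxs for each of the 18 positions:
[20, 17, 11, 24, 8, 23] → max 24
[17, 11, 24, 8, 23, 13] → max 24
[11, 24, 8, 23, 13, 1] → max 24
[24, 8, 23, 13, 1, 6] → max 24
[8, 23, 13, 1, 6, 19] → max 23
[23, 13, 1, 6, 19, 9] → max 23
[13, 1, 6, 19, 9, 6] → max 19
[1, 6, 19, 9, 6, 23] → max 23
[6, 19, 9, 6, 23, 1] → max 23
[19, 9, 6, 23, 1, 6] → max 23
[9, 6, 23, 1, 6, 8] → max 23
[6, 23, 1, 6, 8, 1] → max 23
[23, 1, 6, 8, 1, 5] → max 23
[1, 6, 8, 1, 5, 9] → max 9
[6, 8, 1, 5, 9, 23] → max 23
[8, 1, 5, 9, 23, 20] → max 23
[1, 5, 9, 23, 20, 15] → max 23
[5, 9, 23, 20, 15, 3] → max 23
Least of these is 9.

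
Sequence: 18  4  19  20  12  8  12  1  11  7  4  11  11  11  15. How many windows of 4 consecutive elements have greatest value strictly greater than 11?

8

18 4 19 20 → max 20  > 11 ✓
4 19 20 12 → max 20  > 11 ✓
19 20 12 8 → max 20  > 11 ✓
20 12 8 12 → max 20  > 11 ✓
12 8 12 1 → max 12  > 11 ✓
8 12 1 11 → max 12  > 11 ✓
12 1 11 7 → max 12  > 11 ✓
1 11 7 4 → max 11
11 7 4 11 → max 11
7 4 11 11 → max 11
4 11 11 11 → max 11
11 11 11 15 → max 15  > 11 ✓
8 windows satisfy the condition.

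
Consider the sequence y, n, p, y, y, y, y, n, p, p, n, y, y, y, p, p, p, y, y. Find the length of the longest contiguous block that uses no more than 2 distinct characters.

8

Extend right; when distinct count exceeds 2, shrink from the left:
add y: window [y] (1 distinct), len 1
add n: window [y, n] (2 distinct), len 2
add p: window [n, p] (2 distinct), len 2
add y: window [p, y] (2 distinct), len 2
add y: window [p, y, y] (2 distinct), len 3
add y: window [p, y, y, y] (2 distinct), len 4
add y: window [p, y, y, y, y] (2 distinct), len 5
add n: window [y, y, y, y, n] (2 distinct), len 5
add p: window [n, p] (2 distinct), len 2
add p: window [n, p, p] (2 distinct), len 3
add n: window [n, p, p, n] (2 distinct), len 4
add y: window [n, y] (2 distinct), len 2
add y: window [n, y, y] (2 distinct), len 3
add y: window [n, y, y, y] (2 distinct), len 4
add p: window [y, y, y, p] (2 distinct), len 4
add p: window [y, y, y, p, p] (2 distinct), len 5
add p: window [y, y, y, p, p, p] (2 distinct), len 6
add y: window [y, y, y, p, p, p, y] (2 distinct), len 7
add y: window [y, y, y, p, p, p, y, y] (2 distinct), len 8
Longest length with ≤2 distinct: 8.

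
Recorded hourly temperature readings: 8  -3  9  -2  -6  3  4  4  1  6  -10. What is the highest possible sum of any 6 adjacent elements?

12

(8, -3, 9, -2, -6, 3) → sum 9
(-3, 9, -2, -6, 3, 4) → sum 5
(9, -2, -6, 3, 4, 4) → sum 12
(-2, -6, 3, 4, 4, 1) → sum 4
(-6, 3, 4, 4, 1, 6) → sum 12
(3, 4, 4, 1, 6, -10) → sum 8
Highest of these is 12.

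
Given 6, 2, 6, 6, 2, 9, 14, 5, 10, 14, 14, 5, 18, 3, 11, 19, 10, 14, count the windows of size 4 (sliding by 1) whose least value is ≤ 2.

6 2 6 6 → min 2  ≤ 2 ✓
2 6 6 2 → min 2  ≤ 2 ✓
6 6 2 9 → min 2  ≤ 2 ✓
6 2 9 14 → min 2  ≤ 2 ✓
2 9 14 5 → min 2  ≤ 2 ✓
9 14 5 10 → min 5
14 5 10 14 → min 5
5 10 14 14 → min 5
10 14 14 5 → min 5
14 14 5 18 → min 5
14 5 18 3 → min 3
5 18 3 11 → min 3
18 3 11 19 → min 3
3 11 19 10 → min 3
11 19 10 14 → min 10
5 windows satisfy the condition.

5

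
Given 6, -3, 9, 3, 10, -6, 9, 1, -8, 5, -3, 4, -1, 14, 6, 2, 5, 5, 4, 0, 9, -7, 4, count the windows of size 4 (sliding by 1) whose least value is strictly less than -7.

4

(6, -3, 9, 3) → min -3
(-3, 9, 3, 10) → min -3
(9, 3, 10, -6) → min -6
(3, 10, -6, 9) → min -6
(10, -6, 9, 1) → min -6
(-6, 9, 1, -8) → min -8  < -7 ✓
(9, 1, -8, 5) → min -8  < -7 ✓
(1, -8, 5, -3) → min -8  < -7 ✓
(-8, 5, -3, 4) → min -8  < -7 ✓
(5, -3, 4, -1) → min -3
(-3, 4, -1, 14) → min -3
(4, -1, 14, 6) → min -1
(-1, 14, 6, 2) → min -1
(14, 6, 2, 5) → min 2
(6, 2, 5, 5) → min 2
(2, 5, 5, 4) → min 2
(5, 5, 4, 0) → min 0
(5, 4, 0, 9) → min 0
(4, 0, 9, -7) → min -7
(0, 9, -7, 4) → min -7
4 windows satisfy the condition.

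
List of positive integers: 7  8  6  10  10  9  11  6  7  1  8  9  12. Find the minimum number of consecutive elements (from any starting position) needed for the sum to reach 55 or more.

7

add 7: running sum 7 < 55
add 8: running sum 15 < 55
add 6: running sum 21 < 55
add 10: running sum 31 < 55
add 10: running sum 41 < 55
add 9: running sum 50 < 55
add 11: shortest ending here [7, 8, 6, 10, 10, 9, 11] sum 61, len 7
add 6: shortest ending here [8, 6, 10, 10, 9, 11, 6] sum 60, len 7
add 7: shortest ending here [6, 10, 10, 9, 11, 6, 7] sum 59, len 7
add 1: shortest ending here [6, 10, 10, 9, 11, 6, 7, 1] sum 60, len 8
add 8: shortest ending here [10, 10, 9, 11, 6, 7, 1, 8] sum 62, len 8
add 9: shortest ending here [10, 9, 11, 6, 7, 1, 8, 9] sum 61, len 8
add 12: shortest ending here [9, 11, 6, 7, 1, 8, 9, 12] sum 63, len 8
Shortest qualifying length: 7.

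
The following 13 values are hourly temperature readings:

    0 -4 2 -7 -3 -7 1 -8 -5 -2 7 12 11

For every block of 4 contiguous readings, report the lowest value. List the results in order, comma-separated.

[0, -4, 2, -7] → min -7
[-4, 2, -7, -3] → min -7
[2, -7, -3, -7] → min -7
[-7, -3, -7, 1] → min -7
[-3, -7, 1, -8] → min -8
[-7, 1, -8, -5] → min -8
[1, -8, -5, -2] → min -8
[-8, -5, -2, 7] → min -8
[-5, -2, 7, 12] → min -5
[-2, 7, 12, 11] → min -2

-7, -7, -7, -7, -8, -8, -8, -8, -5, -2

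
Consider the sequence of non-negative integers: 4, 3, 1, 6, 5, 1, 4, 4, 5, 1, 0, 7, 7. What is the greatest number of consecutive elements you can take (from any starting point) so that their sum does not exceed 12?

→ 4: sum 4, len 1
→ 3: sum 7, len 2
→ 1: sum 8, len 3
→ 6 (dropped 4): sum 10, len 3
→ 5 (dropped 3): sum 12, len 3
→ 1 (dropped 1): sum 12, len 3
→ 4 (dropped 6): sum 10, len 3
→ 4 (dropped 5): sum 9, len 3
→ 5 (dropped 1, 4): sum 9, len 2
→ 1: sum 10, len 3
→ 0: sum 10, len 4
→ 7 (dropped 4, 5): sum 8, len 3
→ 7 (dropped 1, 0, 7): sum 7, len 1
Longest length seen: 4.

4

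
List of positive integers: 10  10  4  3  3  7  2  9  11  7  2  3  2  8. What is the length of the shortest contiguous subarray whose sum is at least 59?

9

add 10: running sum 10 < 59
add 10: running sum 20 < 59
add 4: running sum 24 < 59
add 3: running sum 27 < 59
add 3: running sum 30 < 59
add 7: running sum 37 < 59
add 2: running sum 39 < 59
add 9: running sum 48 < 59
end 8: [10, 10, 4, 3, 3, 7, 2, 9, 11] sum 59, len 9
end 9: [10, 10, 4, 3, 3, 7, 2, 9, 11, 7] sum 66, len 10
end 10: [10, 10, 4, 3, 3, 7, 2, 9, 11, 7, 2] sum 68, len 11
end 11: [10, 4, 3, 3, 7, 2, 9, 11, 7, 2, 3] sum 61, len 11
end 12: [10, 4, 3, 3, 7, 2, 9, 11, 7, 2, 3, 2] sum 63, len 12
end 13: [4, 3, 3, 7, 2, 9, 11, 7, 2, 3, 2, 8] sum 61, len 12
Shortest qualifying length: 9.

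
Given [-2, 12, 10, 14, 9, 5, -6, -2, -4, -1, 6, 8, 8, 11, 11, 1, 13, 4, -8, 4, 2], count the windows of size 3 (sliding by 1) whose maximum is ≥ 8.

(-2, 12, 10) → max 12  ≥ 8 ✓
(12, 10, 14) → max 14  ≥ 8 ✓
(10, 14, 9) → max 14  ≥ 8 ✓
(14, 9, 5) → max 14  ≥ 8 ✓
(9, 5, -6) → max 9  ≥ 8 ✓
(5, -6, -2) → max 5
(-6, -2, -4) → max -2
(-2, -4, -1) → max -1
(-4, -1, 6) → max 6
(-1, 6, 8) → max 8  ≥ 8 ✓
(6, 8, 8) → max 8  ≥ 8 ✓
(8, 8, 11) → max 11  ≥ 8 ✓
(8, 11, 11) → max 11  ≥ 8 ✓
(11, 11, 1) → max 11  ≥ 8 ✓
(11, 1, 13) → max 13  ≥ 8 ✓
(1, 13, 4) → max 13  ≥ 8 ✓
(13, 4, -8) → max 13  ≥ 8 ✓
(4, -8, 4) → max 4
(-8, 4, 2) → max 4
13 windows satisfy the condition.

13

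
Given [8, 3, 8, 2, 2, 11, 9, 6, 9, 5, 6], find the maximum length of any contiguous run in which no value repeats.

4

[8] len 1
[8, 3] len 2
[3, 8] len 2
[3, 8, 2] len 3
[2] len 1
[2, 11] len 2
[2, 11, 9] len 3
[2, 11, 9, 6] len 4
[6, 9] len 2
[6, 9, 5] len 3
[9, 5, 6] len 3
Longest all-distinct length: 4.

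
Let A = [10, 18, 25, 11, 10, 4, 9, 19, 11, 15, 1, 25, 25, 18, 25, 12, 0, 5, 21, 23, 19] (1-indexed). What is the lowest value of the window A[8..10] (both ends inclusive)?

11

Elements at indices 8..10: 19, 11, 15
min(19, 11, 15) = 11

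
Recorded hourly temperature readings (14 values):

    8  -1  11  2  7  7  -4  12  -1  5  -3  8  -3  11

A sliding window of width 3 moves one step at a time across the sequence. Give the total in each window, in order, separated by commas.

[8, -1, 11] → sum 18
[-1, 11, 2] → sum 12
[11, 2, 7] → sum 20
[2, 7, 7] → sum 16
[7, 7, -4] → sum 10
[7, -4, 12] → sum 15
[-4, 12, -1] → sum 7
[12, -1, 5] → sum 16
[-1, 5, -3] → sum 1
[5, -3, 8] → sum 10
[-3, 8, -3] → sum 2
[8, -3, 11] → sum 16

18, 12, 20, 16, 10, 15, 7, 16, 1, 10, 2, 16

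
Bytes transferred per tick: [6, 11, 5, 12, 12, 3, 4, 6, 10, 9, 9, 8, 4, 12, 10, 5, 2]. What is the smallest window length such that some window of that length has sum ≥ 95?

12

Extend right; whenever the sum reaches 95, record the length and shrink from the left:
add 6: running sum 6 < 95
add 11: running sum 17 < 95
add 5: running sum 22 < 95
add 12: running sum 34 < 95
add 12: running sum 46 < 95
add 3: running sum 49 < 95
add 4: running sum 53 < 95
add 6: running sum 59 < 95
add 10: running sum 69 < 95
add 9: running sum 78 < 95
add 9: running sum 87 < 95
end 11: [6, 11, 5, 12, 12, 3, 4, 6, 10, 9, 9, 8] sum 95, len 12
end 12: [6, 11, 5, 12, 12, 3, 4, 6, 10, 9, 9, 8, 4] sum 99, len 13
end 13: [11, 5, 12, 12, 3, 4, 6, 10, 9, 9, 8, 4, 12] sum 105, len 13
end 14: [12, 12, 3, 4, 6, 10, 9, 9, 8, 4, 12, 10] sum 99, len 12
end 15: [12, 12, 3, 4, 6, 10, 9, 9, 8, 4, 12, 10, 5] sum 104, len 13
end 16: [12, 12, 3, 4, 6, 10, 9, 9, 8, 4, 12, 10, 5, 2] sum 106, len 14
Shortest qualifying length: 12.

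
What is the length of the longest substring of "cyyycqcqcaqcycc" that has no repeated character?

[c] len 1
[c, y] len 2
[y] len 1
[y] len 1
[y, c] len 2
[y, c, q] len 3
[q, c] len 2
[c, q] len 2
[q, c] len 2
[q, c, a] len 3
[c, a, q] len 3
[a, q, c] len 3
[a, q, c, y] len 4
[y, c] len 2
[c] len 1
Longest all-distinct length: 4.

4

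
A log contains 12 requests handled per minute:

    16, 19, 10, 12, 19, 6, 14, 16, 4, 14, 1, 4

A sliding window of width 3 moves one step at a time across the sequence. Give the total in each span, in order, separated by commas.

45, 41, 41, 37, 39, 36, 34, 34, 19, 19

(16, 19, 10) → sum 45
(19, 10, 12) → sum 41
(10, 12, 19) → sum 41
(12, 19, 6) → sum 37
(19, 6, 14) → sum 39
(6, 14, 16) → sum 36
(14, 16, 4) → sum 34
(16, 4, 14) → sum 34
(4, 14, 1) → sum 19
(14, 1, 4) → sum 19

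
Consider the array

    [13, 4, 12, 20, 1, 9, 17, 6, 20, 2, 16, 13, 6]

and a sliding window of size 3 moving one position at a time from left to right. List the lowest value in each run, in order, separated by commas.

4, 4, 1, 1, 1, 6, 6, 2, 2, 2, 6

Sliding a size-3 window across the 13 values:
(13, 4, 12) → min 4
(4, 12, 20) → min 4
(12, 20, 1) → min 1
(20, 1, 9) → min 1
(1, 9, 17) → min 1
(9, 17, 6) → min 6
(17, 6, 20) → min 6
(6, 20, 2) → min 2
(20, 2, 16) → min 2
(2, 16, 13) → min 2
(16, 13, 6) → min 6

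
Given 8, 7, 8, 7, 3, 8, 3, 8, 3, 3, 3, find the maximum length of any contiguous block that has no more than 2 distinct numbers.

add 8: window [8] (1 distinct), len 1
add 7: window [8, 7] (2 distinct), len 2
add 8: window [8, 7, 8] (2 distinct), len 3
add 7: window [8, 7, 8, 7] (2 distinct), len 4
add 3: window [7, 3] (2 distinct), len 2
add 8: window [3, 8] (2 distinct), len 2
add 3: window [3, 8, 3] (2 distinct), len 3
add 8: window [3, 8, 3, 8] (2 distinct), len 4
add 3: window [3, 8, 3, 8, 3] (2 distinct), len 5
add 3: window [3, 8, 3, 8, 3, 3] (2 distinct), len 6
add 3: window [3, 8, 3, 8, 3, 3, 3] (2 distinct), len 7
Longest length with ≤2 distinct: 7.

7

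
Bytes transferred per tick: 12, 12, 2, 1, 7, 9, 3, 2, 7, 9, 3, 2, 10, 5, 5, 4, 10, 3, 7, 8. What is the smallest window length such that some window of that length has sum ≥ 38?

6

Extend right; whenever the sum reaches 38, record the length and shrink from the left:
add 12: running sum 12 < 38
add 12: running sum 24 < 38
add 2: running sum 26 < 38
add 1: running sum 27 < 38
add 7: running sum 34 < 38
end 5: [12, 12, 2, 1, 7, 9] sum 43, len 6
end 6: [12, 12, 2, 1, 7, 9, 3] sum 46, len 7
end 7: [12, 12, 2, 1, 7, 9, 3, 2] sum 48, len 8
end 8: [12, 2, 1, 7, 9, 3, 2, 7] sum 43, len 8
end 9: [1, 7, 9, 3, 2, 7, 9] sum 38, len 7
end 10: [7, 9, 3, 2, 7, 9, 3] sum 40, len 7
end 11: [7, 9, 3, 2, 7, 9, 3, 2] sum 42, len 8
end 12: [9, 3, 2, 7, 9, 3, 2, 10] sum 45, len 8
end 13: [2, 7, 9, 3, 2, 10, 5] sum 38, len 7
end 14: [7, 9, 3, 2, 10, 5, 5] sum 41, len 7
end 15: [9, 3, 2, 10, 5, 5, 4] sum 38, len 7
end 16: [3, 2, 10, 5, 5, 4, 10] sum 39, len 7
end 17: [2, 10, 5, 5, 4, 10, 3] sum 39, len 7
end 18: [10, 5, 5, 4, 10, 3, 7] sum 44, len 7
end 19: [5, 5, 4, 10, 3, 7, 8] sum 42, len 7
Shortest qualifying length: 6.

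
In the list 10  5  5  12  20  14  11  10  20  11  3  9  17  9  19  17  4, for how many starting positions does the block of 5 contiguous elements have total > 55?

[10, 5, 5, 12, 20] → sum 52
[5, 5, 12, 20, 14] → sum 56  > 55 ✓
[5, 12, 20, 14, 11] → sum 62  > 55 ✓
[12, 20, 14, 11, 10] → sum 67  > 55 ✓
[20, 14, 11, 10, 20] → sum 75  > 55 ✓
[14, 11, 10, 20, 11] → sum 66  > 55 ✓
[11, 10, 20, 11, 3] → sum 55
[10, 20, 11, 3, 9] → sum 53
[20, 11, 3, 9, 17] → sum 60  > 55 ✓
[11, 3, 9, 17, 9] → sum 49
[3, 9, 17, 9, 19] → sum 57  > 55 ✓
[9, 17, 9, 19, 17] → sum 71  > 55 ✓
[17, 9, 19, 17, 4] → sum 66  > 55 ✓
9 windows satisfy the condition.

9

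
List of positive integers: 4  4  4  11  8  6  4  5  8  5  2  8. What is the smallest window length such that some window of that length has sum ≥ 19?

add 4: running sum 4 < 19
add 4: running sum 8 < 19
add 4: running sum 12 < 19
end 3: [4, 4, 11] sum 19, len 3
end 4: [11, 8] sum 19, len 2
end 5: [11, 8, 6] sum 25, len 3
end 6: [11, 8, 6, 4] sum 29, len 4
end 7: [8, 6, 4, 5] sum 23, len 4
end 8: [6, 4, 5, 8] sum 23, len 4
end 9: [4, 5, 8, 5] sum 22, len 4
end 10: [5, 8, 5, 2] sum 20, len 4
end 11: [8, 5, 2, 8] sum 23, len 4
Shortest qualifying length: 2.

2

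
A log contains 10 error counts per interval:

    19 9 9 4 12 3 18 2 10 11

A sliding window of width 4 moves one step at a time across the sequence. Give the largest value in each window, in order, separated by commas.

19 9 9 4 → max 19
9 9 4 12 → max 12
9 4 12 3 → max 12
4 12 3 18 → max 18
12 3 18 2 → max 18
3 18 2 10 → max 18
18 2 10 11 → max 18

19, 12, 12, 18, 18, 18, 18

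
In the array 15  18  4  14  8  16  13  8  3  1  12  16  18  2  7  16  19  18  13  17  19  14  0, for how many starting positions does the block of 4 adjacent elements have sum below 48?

11

(15, 18, 4, 14) → sum 51
(18, 4, 14, 8) → sum 44  < 48 ✓
(4, 14, 8, 16) → sum 42  < 48 ✓
(14, 8, 16, 13) → sum 51
(8, 16, 13, 8) → sum 45  < 48 ✓
(16, 13, 8, 3) → sum 40  < 48 ✓
(13, 8, 3, 1) → sum 25  < 48 ✓
(8, 3, 1, 12) → sum 24  < 48 ✓
(3, 1, 12, 16) → sum 32  < 48 ✓
(1, 12, 16, 18) → sum 47  < 48 ✓
(12, 16, 18, 2) → sum 48
(16, 18, 2, 7) → sum 43  < 48 ✓
(18, 2, 7, 16) → sum 43  < 48 ✓
(2, 7, 16, 19) → sum 44  < 48 ✓
(7, 16, 19, 18) → sum 60
(16, 19, 18, 13) → sum 66
(19, 18, 13, 17) → sum 67
(18, 13, 17, 19) → sum 67
(13, 17, 19, 14) → sum 63
(17, 19, 14, 0) → sum 50
11 windows satisfy the condition.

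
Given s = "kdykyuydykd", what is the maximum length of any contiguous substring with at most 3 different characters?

5

[k] 1 distinct, len 1
[k, d] 2 distinct, len 2
[k, d, y] 3 distinct, len 3
[k, d, y, k] 3 distinct, len 4
[k, d, y, k, y] 3 distinct, len 5
[y, k, y, u] 3 distinct, len 4
[y, k, y, u, y] 3 distinct, len 5
[y, u, y, d] 3 distinct, len 4
[y, u, y, d, y] 3 distinct, len 5
[y, d, y, k] 3 distinct, len 4
[y, d, y, k, d] 3 distinct, len 5
Longest length with ≤3 distinct: 5.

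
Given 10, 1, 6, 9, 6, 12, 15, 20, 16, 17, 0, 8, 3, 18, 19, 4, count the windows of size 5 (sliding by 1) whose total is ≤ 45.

3

10 1 6 9 6 → sum 32  ≤ 45 ✓
1 6 9 6 12 → sum 34  ≤ 45 ✓
6 9 6 12 15 → sum 48
9 6 12 15 20 → sum 62
6 12 15 20 16 → sum 69
12 15 20 16 17 → sum 80
15 20 16 17 0 → sum 68
20 16 17 0 8 → sum 61
16 17 0 8 3 → sum 44  ≤ 45 ✓
17 0 8 3 18 → sum 46
0 8 3 18 19 → sum 48
8 3 18 19 4 → sum 52
3 windows satisfy the condition.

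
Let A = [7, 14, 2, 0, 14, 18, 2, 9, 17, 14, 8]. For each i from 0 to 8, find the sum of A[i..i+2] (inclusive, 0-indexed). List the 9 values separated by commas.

23, 16, 16, 32, 34, 29, 28, 40, 39

[7, 14, 2] → sum 23
[14, 2, 0] → sum 16
[2, 0, 14] → sum 16
[0, 14, 18] → sum 32
[14, 18, 2] → sum 34
[18, 2, 9] → sum 29
[2, 9, 17] → sum 28
[9, 17, 14] → sum 40
[17, 14, 8] → sum 39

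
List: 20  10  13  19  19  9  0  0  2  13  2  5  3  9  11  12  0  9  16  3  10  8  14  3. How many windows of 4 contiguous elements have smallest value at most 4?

18

20 10 13 19 → min 10
10 13 19 19 → min 10
13 19 19 9 → min 9
19 19 9 0 → min 0  ≤ 4 ✓
19 9 0 0 → min 0  ≤ 4 ✓
9 0 0 2 → min 0  ≤ 4 ✓
0 0 2 13 → min 0  ≤ 4 ✓
0 2 13 2 → min 0  ≤ 4 ✓
2 13 2 5 → min 2  ≤ 4 ✓
13 2 5 3 → min 2  ≤ 4 ✓
2 5 3 9 → min 2  ≤ 4 ✓
5 3 9 11 → min 3  ≤ 4 ✓
3 9 11 12 → min 3  ≤ 4 ✓
9 11 12 0 → min 0  ≤ 4 ✓
11 12 0 9 → min 0  ≤ 4 ✓
12 0 9 16 → min 0  ≤ 4 ✓
0 9 16 3 → min 0  ≤ 4 ✓
9 16 3 10 → min 3  ≤ 4 ✓
16 3 10 8 → min 3  ≤ 4 ✓
3 10 8 14 → min 3  ≤ 4 ✓
10 8 14 3 → min 3  ≤ 4 ✓
18 windows satisfy the condition.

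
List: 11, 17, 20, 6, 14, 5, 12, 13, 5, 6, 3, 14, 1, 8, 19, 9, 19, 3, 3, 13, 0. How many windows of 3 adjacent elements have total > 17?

17

(11, 17, 20) → sum 48  > 17 ✓
(17, 20, 6) → sum 43  > 17 ✓
(20, 6, 14) → sum 40  > 17 ✓
(6, 14, 5) → sum 25  > 17 ✓
(14, 5, 12) → sum 31  > 17 ✓
(5, 12, 13) → sum 30  > 17 ✓
(12, 13, 5) → sum 30  > 17 ✓
(13, 5, 6) → sum 24  > 17 ✓
(5, 6, 3) → sum 14
(6, 3, 14) → sum 23  > 17 ✓
(3, 14, 1) → sum 18  > 17 ✓
(14, 1, 8) → sum 23  > 17 ✓
(1, 8, 19) → sum 28  > 17 ✓
(8, 19, 9) → sum 36  > 17 ✓
(19, 9, 19) → sum 47  > 17 ✓
(9, 19, 3) → sum 31  > 17 ✓
(19, 3, 3) → sum 25  > 17 ✓
(3, 3, 13) → sum 19  > 17 ✓
(3, 13, 0) → sum 16
17 windows satisfy the condition.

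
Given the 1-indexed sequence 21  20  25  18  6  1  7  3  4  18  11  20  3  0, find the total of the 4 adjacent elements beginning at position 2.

69

Elements at indices 2..5: 20, 25, 18, 6
sum(20, 25, 18, 6) = 69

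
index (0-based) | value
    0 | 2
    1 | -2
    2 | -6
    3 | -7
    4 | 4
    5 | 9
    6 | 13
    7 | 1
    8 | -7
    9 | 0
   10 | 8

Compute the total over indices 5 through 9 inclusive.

16

Elements at indices 5..9: 9, 13, 1, -7, 0
sum(9, 13, 1, -7, 0) = 16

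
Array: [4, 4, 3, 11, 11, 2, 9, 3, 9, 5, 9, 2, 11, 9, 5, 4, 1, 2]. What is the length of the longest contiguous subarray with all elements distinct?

6

add 4: [4] len 1
add 4 (repeat 4, move left end past it): [4] len 1
add 3: [4, 3] len 2
add 11: [4, 3, 11] len 3
add 11 (repeat 11, move left end past it): [11] len 1
add 2: [11, 2] len 2
add 9: [11, 2, 9] len 3
add 3: [11, 2, 9, 3] len 4
add 9 (repeat 9, move left end past it): [3, 9] len 2
add 5: [3, 9, 5] len 3
add 9 (repeat 9, move left end past it): [5, 9] len 2
add 2: [5, 9, 2] len 3
add 11: [5, 9, 2, 11] len 4
add 9 (repeat 9, move left end past it): [2, 11, 9] len 3
add 5: [2, 11, 9, 5] len 4
add 4: [2, 11, 9, 5, 4] len 5
add 1: [2, 11, 9, 5, 4, 1] len 6
add 2 (repeat 2, move left end past it): [11, 9, 5, 4, 1, 2] len 6
Longest all-distinct length: 6.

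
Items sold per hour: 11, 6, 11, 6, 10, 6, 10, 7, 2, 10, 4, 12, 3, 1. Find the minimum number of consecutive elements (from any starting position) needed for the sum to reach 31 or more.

4

add 11: running sum 11 < 31
add 6: running sum 17 < 31
add 11: running sum 28 < 31
end 3: [11, 6, 11, 6] sum 34, len 4
end 4: [6, 11, 6, 10] sum 33, len 4
end 5: [11, 6, 10, 6] sum 33, len 4
end 6: [6, 10, 6, 10] sum 32, len 4
end 7: [10, 6, 10, 7] sum 33, len 4
end 8: [10, 6, 10, 7, 2] sum 35, len 5
end 9: [6, 10, 7, 2, 10] sum 35, len 5
end 10: [10, 7, 2, 10, 4] sum 33, len 5
end 11: [7, 2, 10, 4, 12] sum 35, len 5
end 12: [2, 10, 4, 12, 3] sum 31, len 5
end 13: [2, 10, 4, 12, 3, 1] sum 32, len 6
Shortest qualifying length: 4.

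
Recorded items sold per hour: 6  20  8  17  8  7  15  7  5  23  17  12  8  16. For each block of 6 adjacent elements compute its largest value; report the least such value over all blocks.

17

(6, 20, 8, 17, 8, 7) → max 20
(20, 8, 17, 8, 7, 15) → max 20
(8, 17, 8, 7, 15, 7) → max 17
(17, 8, 7, 15, 7, 5) → max 17
(8, 7, 15, 7, 5, 23) → max 23
(7, 15, 7, 5, 23, 17) → max 23
(15, 7, 5, 23, 17, 12) → max 23
(7, 5, 23, 17, 12, 8) → max 23
(5, 23, 17, 12, 8, 16) → max 23
Least of these is 17.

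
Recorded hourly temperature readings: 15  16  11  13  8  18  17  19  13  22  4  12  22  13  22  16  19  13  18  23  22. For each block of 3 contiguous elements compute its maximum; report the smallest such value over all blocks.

13

Window maxs for each of the 19 positions:
(15, 16, 11) → max 16
(16, 11, 13) → max 16
(11, 13, 8) → max 13
(13, 8, 18) → max 18
(8, 18, 17) → max 18
(18, 17, 19) → max 19
(17, 19, 13) → max 19
(19, 13, 22) → max 22
(13, 22, 4) → max 22
(22, 4, 12) → max 22
(4, 12, 22) → max 22
(12, 22, 13) → max 22
(22, 13, 22) → max 22
(13, 22, 16) → max 22
(22, 16, 19) → max 22
(16, 19, 13) → max 19
(19, 13, 18) → max 19
(13, 18, 23) → max 23
(18, 23, 22) → max 23
Smallest of these is 13.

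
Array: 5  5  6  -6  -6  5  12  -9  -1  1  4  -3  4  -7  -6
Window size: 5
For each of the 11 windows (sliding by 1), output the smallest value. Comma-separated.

-6, -6, -6, -9, -9, -9, -9, -9, -3, -7, -7

5 5 6 -6 -6 → min -6
5 6 -6 -6 5 → min -6
6 -6 -6 5 12 → min -6
-6 -6 5 12 -9 → min -9
-6 5 12 -9 -1 → min -9
5 12 -9 -1 1 → min -9
12 -9 -1 1 4 → min -9
-9 -1 1 4 -3 → min -9
-1 1 4 -3 4 → min -3
1 4 -3 4 -7 → min -7
4 -3 4 -7 -6 → min -7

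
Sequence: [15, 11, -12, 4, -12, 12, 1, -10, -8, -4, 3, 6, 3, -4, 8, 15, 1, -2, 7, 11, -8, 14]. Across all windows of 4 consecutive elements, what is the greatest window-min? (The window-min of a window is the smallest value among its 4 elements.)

-2

Each size-4 window and its min:
[15, 11, -12, 4] → min -12
[11, -12, 4, -12] → min -12
[-12, 4, -12, 12] → min -12
[4, -12, 12, 1] → min -12
[-12, 12, 1, -10] → min -12
[12, 1, -10, -8] → min -10
[1, -10, -8, -4] → min -10
[-10, -8, -4, 3] → min -10
[-8, -4, 3, 6] → min -8
[-4, 3, 6, 3] → min -4
[3, 6, 3, -4] → min -4
[6, 3, -4, 8] → min -4
[3, -4, 8, 15] → min -4
[-4, 8, 15, 1] → min -4
[8, 15, 1, -2] → min -2
[15, 1, -2, 7] → min -2
[1, -2, 7, 11] → min -2
[-2, 7, 11, -8] → min -8
[7, 11, -8, 14] → min -8
Greatest of these is -2.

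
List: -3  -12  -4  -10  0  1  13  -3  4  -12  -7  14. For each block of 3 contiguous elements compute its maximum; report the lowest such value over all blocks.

-4

-3 -12 -4 → max -3
-12 -4 -10 → max -4
-4 -10 0 → max 0
-10 0 1 → max 1
0 1 13 → max 13
1 13 -3 → max 13
13 -3 4 → max 13
-3 4 -12 → max 4
4 -12 -7 → max 4
-12 -7 14 → max 14
Lowest of these is -4.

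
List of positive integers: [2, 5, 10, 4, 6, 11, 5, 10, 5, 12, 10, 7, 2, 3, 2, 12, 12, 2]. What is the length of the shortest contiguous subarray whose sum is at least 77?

10

Extend right; whenever the sum reaches 77, record the length and shrink from the left:
add 2: running sum 2 < 77
add 5: running sum 7 < 77
add 10: running sum 17 < 77
add 4: running sum 21 < 77
add 6: running sum 27 < 77
add 11: running sum 38 < 77
add 5: running sum 43 < 77
add 10: running sum 53 < 77
add 5: running sum 58 < 77
add 12: running sum 70 < 77
end 10: [5, 10, 4, 6, 11, 5, 10, 5, 12, 10] sum 78, len 10
end 11: [10, 4, 6, 11, 5, 10, 5, 12, 10, 7] sum 80, len 10
end 12: [10, 4, 6, 11, 5, 10, 5, 12, 10, 7, 2] sum 82, len 11
end 13: [10, 4, 6, 11, 5, 10, 5, 12, 10, 7, 2, 3] sum 85, len 12
end 14: [4, 6, 11, 5, 10, 5, 12, 10, 7, 2, 3, 2] sum 77, len 12
end 15: [11, 5, 10, 5, 12, 10, 7, 2, 3, 2, 12] sum 79, len 11
end 16: [5, 10, 5, 12, 10, 7, 2, 3, 2, 12, 12] sum 80, len 11
end 17: [10, 5, 12, 10, 7, 2, 3, 2, 12, 12, 2] sum 77, len 11
Shortest qualifying length: 10.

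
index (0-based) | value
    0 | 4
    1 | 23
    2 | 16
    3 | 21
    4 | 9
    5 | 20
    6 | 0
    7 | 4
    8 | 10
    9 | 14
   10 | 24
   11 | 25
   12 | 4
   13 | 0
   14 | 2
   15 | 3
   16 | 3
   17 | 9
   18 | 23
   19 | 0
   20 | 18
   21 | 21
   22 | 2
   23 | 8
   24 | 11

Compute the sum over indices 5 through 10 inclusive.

72

Elements at indices 5..10: 20, 0, 4, 10, 14, 24
sum(20, 0, 4, 10, 14, 24) = 72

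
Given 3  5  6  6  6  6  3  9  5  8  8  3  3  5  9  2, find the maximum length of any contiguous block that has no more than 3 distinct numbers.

7

add 3: window [3] (1 distinct), len 1
add 5: window [3, 5] (2 distinct), len 2
add 6: window [3, 5, 6] (3 distinct), len 3
add 6: window [3, 5, 6, 6] (3 distinct), len 4
add 6: window [3, 5, 6, 6, 6] (3 distinct), len 5
add 6: window [3, 5, 6, 6, 6, 6] (3 distinct), len 6
add 3: window [3, 5, 6, 6, 6, 6, 3] (3 distinct), len 7
add 9: window [6, 6, 6, 6, 3, 9] (3 distinct), len 6
add 5: window [3, 9, 5] (3 distinct), len 3
add 8: window [9, 5, 8] (3 distinct), len 3
add 8: window [9, 5, 8, 8] (3 distinct), len 4
add 3: window [5, 8, 8, 3] (3 distinct), len 4
add 3: window [5, 8, 8, 3, 3] (3 distinct), len 5
add 5: window [5, 8, 8, 3, 3, 5] (3 distinct), len 6
add 9: window [3, 3, 5, 9] (3 distinct), len 4
add 2: window [5, 9, 2] (3 distinct), len 3
Longest length with ≤3 distinct: 7.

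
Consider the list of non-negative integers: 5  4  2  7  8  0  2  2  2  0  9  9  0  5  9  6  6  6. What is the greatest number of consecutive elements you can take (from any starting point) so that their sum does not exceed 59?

add 5: [5] sum 5, len 1
add 4: [5, 4] sum 9, len 2
add 2: [5, 4, 2] sum 11, len 3
add 7: [5, 4, 2, 7] sum 18, len 4
add 8: [5, 4, 2, 7, 8] sum 26, len 5
add 0: [5, 4, 2, 7, 8, 0] sum 26, len 6
add 2: [5, 4, 2, 7, 8, 0, 2] sum 28, len 7
add 2: [5, 4, 2, 7, 8, 0, 2, 2] sum 30, len 8
add 2: [5, 4, 2, 7, 8, 0, 2, 2, 2] sum 32, len 9
add 0: [5, 4, 2, 7, 8, 0, 2, 2, 2, 0] sum 32, len 10
add 9: [5, 4, 2, 7, 8, 0, 2, 2, 2, 0, 9] sum 41, len 11
add 9: [5, 4, 2, 7, 8, 0, 2, 2, 2, 0, 9, 9] sum 50, len 12
add 0: [5, 4, 2, 7, 8, 0, 2, 2, 2, 0, 9, 9, 0] sum 50, len 13
add 5: [5, 4, 2, 7, 8, 0, 2, 2, 2, 0, 9, 9, 0, 5] sum 55, len 14
add 9: [4, 2, 7, 8, 0, 2, 2, 2, 0, 9, 9, 0, 5, 9] sum 59, len 14
add 6: [7, 8, 0, 2, 2, 2, 0, 9, 9, 0, 5, 9, 6] sum 59, len 13
add 6: [8, 0, 2, 2, 2, 0, 9, 9, 0, 5, 9, 6, 6] sum 58, len 13
add 6: [0, 2, 2, 2, 0, 9, 9, 0, 5, 9, 6, 6, 6] sum 56, len 13
Longest length seen: 14.

14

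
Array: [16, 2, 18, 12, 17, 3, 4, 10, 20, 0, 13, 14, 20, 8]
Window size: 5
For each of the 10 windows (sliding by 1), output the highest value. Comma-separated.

(16, 2, 18, 12, 17) → max 18
(2, 18, 12, 17, 3) → max 18
(18, 12, 17, 3, 4) → max 18
(12, 17, 3, 4, 10) → max 17
(17, 3, 4, 10, 20) → max 20
(3, 4, 10, 20, 0) → max 20
(4, 10, 20, 0, 13) → max 20
(10, 20, 0, 13, 14) → max 20
(20, 0, 13, 14, 20) → max 20
(0, 13, 14, 20, 8) → max 20

18, 18, 18, 17, 20, 20, 20, 20, 20, 20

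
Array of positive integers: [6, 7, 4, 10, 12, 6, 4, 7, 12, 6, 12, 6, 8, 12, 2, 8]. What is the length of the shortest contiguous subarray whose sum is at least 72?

add 6: running sum 6 < 72
add 7: running sum 13 < 72
add 4: running sum 17 < 72
add 10: running sum 27 < 72
add 12: running sum 39 < 72
add 6: running sum 45 < 72
add 4: running sum 49 < 72
add 7: running sum 56 < 72
add 12: running sum 68 < 72
add 6: shortest ending here [6, 7, 4, 10, 12, 6, 4, 7, 12, 6] sum 74, len 10
add 12: shortest ending here [4, 10, 12, 6, 4, 7, 12, 6, 12] sum 73, len 9
add 6: shortest ending here [10, 12, 6, 4, 7, 12, 6, 12, 6] sum 75, len 9
add 8: shortest ending here [12, 6, 4, 7, 12, 6, 12, 6, 8] sum 73, len 9
add 12: shortest ending here [6, 4, 7, 12, 6, 12, 6, 8, 12] sum 73, len 9
add 2: shortest ending here [6, 4, 7, 12, 6, 12, 6, 8, 12, 2] sum 75, len 10
add 8: shortest ending here [7, 12, 6, 12, 6, 8, 12, 2, 8] sum 73, len 9
Shortest qualifying length: 9.

9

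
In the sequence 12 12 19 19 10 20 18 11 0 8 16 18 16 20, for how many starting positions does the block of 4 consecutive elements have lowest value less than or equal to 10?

9

12 12 19 19 → min 12
12 19 19 10 → min 10  ≤ 10 ✓
19 19 10 20 → min 10  ≤ 10 ✓
19 10 20 18 → min 10  ≤ 10 ✓
10 20 18 11 → min 10  ≤ 10 ✓
20 18 11 0 → min 0  ≤ 10 ✓
18 11 0 8 → min 0  ≤ 10 ✓
11 0 8 16 → min 0  ≤ 10 ✓
0 8 16 18 → min 0  ≤ 10 ✓
8 16 18 16 → min 8  ≤ 10 ✓
16 18 16 20 → min 16
9 windows satisfy the condition.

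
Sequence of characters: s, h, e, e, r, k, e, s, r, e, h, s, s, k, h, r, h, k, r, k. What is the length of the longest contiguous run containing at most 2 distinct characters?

3

Extend right; when distinct count exceeds 2, shrink from the left:
[s] 1 distinct, len 1
[s, h] 2 distinct, len 2
[h, e] 2 distinct, len 2
[h, e, e] 2 distinct, len 3
[e, e, r] 2 distinct, len 3
[r, k] 2 distinct, len 2
[k, e] 2 distinct, len 2
[e, s] 2 distinct, len 2
[s, r] 2 distinct, len 2
[r, e] 2 distinct, len 2
[e, h] 2 distinct, len 2
[h, s] 2 distinct, len 2
[h, s, s] 2 distinct, len 3
[s, s, k] 2 distinct, len 3
[k, h] 2 distinct, len 2
[h, r] 2 distinct, len 2
[h, r, h] 2 distinct, len 3
[h, k] 2 distinct, len 2
[k, r] 2 distinct, len 2
[k, r, k] 2 distinct, len 3
Longest length with ≤2 distinct: 3.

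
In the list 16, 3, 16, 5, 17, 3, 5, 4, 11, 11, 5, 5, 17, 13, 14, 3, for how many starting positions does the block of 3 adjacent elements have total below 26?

(16, 3, 16) → sum 35
(3, 16, 5) → sum 24  < 26 ✓
(16, 5, 17) → sum 38
(5, 17, 3) → sum 25  < 26 ✓
(17, 3, 5) → sum 25  < 26 ✓
(3, 5, 4) → sum 12  < 26 ✓
(5, 4, 11) → sum 20  < 26 ✓
(4, 11, 11) → sum 26
(11, 11, 5) → sum 27
(11, 5, 5) → sum 21  < 26 ✓
(5, 5, 17) → sum 27
(5, 17, 13) → sum 35
(17, 13, 14) → sum 44
(13, 14, 3) → sum 30
6 windows satisfy the condition.

6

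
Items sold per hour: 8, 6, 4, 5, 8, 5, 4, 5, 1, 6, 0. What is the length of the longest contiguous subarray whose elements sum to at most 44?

Extend to the right; shrink from the left whenever the sum exceeds 44:
[8] sum 8 len 1
[8, 6] sum 14 len 2
[8, 6, 4] sum 18 len 3
[8, 6, 4, 5] sum 23 len 4
[8, 6, 4, 5, 8] sum 31 len 5
[8, 6, 4, 5, 8, 5] sum 36 len 6
[8, 6, 4, 5, 8, 5, 4] sum 40 len 7
[6, 4, 5, 8, 5, 4, 5] sum 37 len 7
[6, 4, 5, 8, 5, 4, 5, 1] sum 38 len 8
[6, 4, 5, 8, 5, 4, 5, 1, 6] sum 44 len 9
[6, 4, 5, 8, 5, 4, 5, 1, 6, 0] sum 44 len 10
Longest length seen: 10.

10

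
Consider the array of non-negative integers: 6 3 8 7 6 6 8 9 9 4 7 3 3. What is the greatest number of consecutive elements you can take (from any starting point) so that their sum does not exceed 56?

→ 6: sum 6, len 1
→ 3: sum 9, len 2
→ 8: sum 17, len 3
→ 7: sum 24, len 4
→ 6: sum 30, len 5
→ 6: sum 36, len 6
→ 8: sum 44, len 7
→ 9: sum 53, len 8
→ 9 (dropped 6): sum 56, len 8
→ 4 (dropped 3, 8): sum 49, len 7
→ 7: sum 56, len 8
→ 3 (dropped 7): sum 52, len 8
→ 3: sum 55, len 9
Longest length seen: 9.

9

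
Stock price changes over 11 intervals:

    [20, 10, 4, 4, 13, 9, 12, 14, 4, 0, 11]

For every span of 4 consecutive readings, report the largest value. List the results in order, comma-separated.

20, 13, 13, 13, 14, 14, 14, 14

(20, 10, 4, 4) → max 20
(10, 4, 4, 13) → max 13
(4, 4, 13, 9) → max 13
(4, 13, 9, 12) → max 13
(13, 9, 12, 14) → max 14
(9, 12, 14, 4) → max 14
(12, 14, 4, 0) → max 14
(14, 4, 0, 11) → max 14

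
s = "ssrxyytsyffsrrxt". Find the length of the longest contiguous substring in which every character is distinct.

add s: [s] len 1
add s (repeat s, move left end past it): [s] len 1
add r: [s, r] len 2
add x: [s, r, x] len 3
add y: [s, r, x, y] len 4
add y (repeat y, move left end past it): [y] len 1
add t: [y, t] len 2
add s: [y, t, s] len 3
add y (repeat y, move left end past it): [t, s, y] len 3
add f: [t, s, y, f] len 4
add f (repeat f, move left end past it): [f] len 1
add s: [f, s] len 2
add r: [f, s, r] len 3
add r (repeat r, move left end past it): [r] len 1
add x: [r, x] len 2
add t: [r, x, t] len 3
Longest all-distinct length: 4.

4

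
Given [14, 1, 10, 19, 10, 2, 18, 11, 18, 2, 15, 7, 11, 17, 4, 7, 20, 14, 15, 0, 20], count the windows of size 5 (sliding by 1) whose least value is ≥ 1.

15

14 1 10 19 10 → min 1  ≥ 1 ✓
1 10 19 10 2 → min 1  ≥ 1 ✓
10 19 10 2 18 → min 2  ≥ 1 ✓
19 10 2 18 11 → min 2  ≥ 1 ✓
10 2 18 11 18 → min 2  ≥ 1 ✓
2 18 11 18 2 → min 2  ≥ 1 ✓
18 11 18 2 15 → min 2  ≥ 1 ✓
11 18 2 15 7 → min 2  ≥ 1 ✓
18 2 15 7 11 → min 2  ≥ 1 ✓
2 15 7 11 17 → min 2  ≥ 1 ✓
15 7 11 17 4 → min 4  ≥ 1 ✓
7 11 17 4 7 → min 4  ≥ 1 ✓
11 17 4 7 20 → min 4  ≥ 1 ✓
17 4 7 20 14 → min 4  ≥ 1 ✓
4 7 20 14 15 → min 4  ≥ 1 ✓
7 20 14 15 0 → min 0
20 14 15 0 20 → min 0
15 windows satisfy the condition.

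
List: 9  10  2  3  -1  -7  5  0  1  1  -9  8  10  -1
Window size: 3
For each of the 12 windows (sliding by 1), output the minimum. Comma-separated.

2, 2, -1, -7, -7, -7, 0, 0, -9, -9, -9, -1

Sliding a size-3 window across the 14 values:
[9, 10, 2] → min 2
[10, 2, 3] → min 2
[2, 3, -1] → min -1
[3, -1, -7] → min -7
[-1, -7, 5] → min -7
[-7, 5, 0] → min -7
[5, 0, 1] → min 0
[0, 1, 1] → min 0
[1, 1, -9] → min -9
[1, -9, 8] → min -9
[-9, 8, 10] → min -9
[8, 10, -1] → min -1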